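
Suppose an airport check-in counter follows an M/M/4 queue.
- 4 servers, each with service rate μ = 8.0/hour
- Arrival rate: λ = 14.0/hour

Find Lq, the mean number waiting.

Traffic intensity: ρ = λ/(cμ) = 14.0/(4×8.0) = 0.4375
Since ρ = 0.4375 < 1, system is stable.
Offered load a = λ/μ = cρ = 14.0/8.0 = 1.7500
P₀ = [ Σₙ₌₀^3 aⁿ/n! + a^4/(4!(1-ρ)) ]⁻¹
Σ = a^0/0! + a^1/1! + a^2/2! + a^3/3! = 1.00000 + 1.75000 + 1.53125 + 0.893229 = 5.1745
a^4/(4!(1-ρ)) = 9.3789/(24 × 0.5625) = 0.6947
P₀ = 1/(5.1745 + 0.6947) = 0.1704
Lq = P₀·a^4·ρ / (4!(1-ρ)²) = 0.17038 × 9.3789 × 0.43750 / (24 × 0.31641) = 0.09206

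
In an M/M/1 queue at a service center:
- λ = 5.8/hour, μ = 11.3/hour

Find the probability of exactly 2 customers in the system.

ρ = λ/μ = 5.8/11.3 = 0.5133
P(n) = (1-ρ)ρⁿ
P(2) = (1-0.5133) × 0.5133^2
P(2) = 0.4867 × 0.2635
P(2) = 0.1282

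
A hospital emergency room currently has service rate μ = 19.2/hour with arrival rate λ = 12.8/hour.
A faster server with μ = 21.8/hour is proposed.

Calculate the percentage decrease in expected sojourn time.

System 1: ρ₁ = 12.8/19.2 = 0.6667, W₁ = 1/(19.2-12.8) = 0.15625
System 2: ρ₂ = 12.8/21.8 = 0.5872, W₂ = 1/(21.8-12.8) = 0.11111
Improvement: (W₁-W₂)/W₁ = (0.15625-0.11111)/0.15625 = 28.89%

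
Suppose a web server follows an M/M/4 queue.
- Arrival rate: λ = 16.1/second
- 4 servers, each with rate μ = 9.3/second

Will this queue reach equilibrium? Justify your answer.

Stability requires ρ = λ/(cμ) < 1
ρ = 16.1/(4 × 9.3) = 16.1/37.20 = 0.4328
Since 0.4328 < 1, the system is STABLE.
The servers are busy 43.28% of the time.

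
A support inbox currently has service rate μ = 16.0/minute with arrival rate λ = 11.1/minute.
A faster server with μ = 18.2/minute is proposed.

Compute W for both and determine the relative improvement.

System 1: ρ₁ = 11.1/16.0 = 0.6937, W₁ = 1/(16.0-11.1) = 0.204082
System 2: ρ₂ = 11.1/18.2 = 0.6099, W₂ = 1/(18.2-11.1) = 0.140845
Improvement: (W₁-W₂)/W₁ = (0.204082-0.140845)/0.204082 = 30.99%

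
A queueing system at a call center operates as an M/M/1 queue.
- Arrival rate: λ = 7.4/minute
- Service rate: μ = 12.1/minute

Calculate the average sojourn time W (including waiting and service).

First, compute utilization: ρ = λ/μ = 7.4/12.1 = 0.6116
For M/M/1: W = 1/(μ-λ)
W = 1/(12.1-7.4) = 1/4.70
W = 0.2128 minutes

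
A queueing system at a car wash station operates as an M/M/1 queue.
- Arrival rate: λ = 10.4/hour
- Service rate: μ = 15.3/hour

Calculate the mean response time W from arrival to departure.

First, compute utilization: ρ = λ/μ = 10.4/15.3 = 0.6797
For M/M/1: W = 1/(μ-λ)
W = 1/(15.3-10.4) = 1/4.90
W = 0.2041 hours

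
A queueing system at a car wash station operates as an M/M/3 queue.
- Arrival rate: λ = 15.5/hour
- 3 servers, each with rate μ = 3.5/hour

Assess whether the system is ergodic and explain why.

Stability requires ρ = λ/(cμ) < 1
ρ = 15.5/(3 × 3.5) = 15.5/10.50 = 1.4762
Since 1.4762 ≥ 1, the system is UNSTABLE.
Need c > λ/μ = 15.5/3.5 = 4.43.
Minimum servers needed: c = 5.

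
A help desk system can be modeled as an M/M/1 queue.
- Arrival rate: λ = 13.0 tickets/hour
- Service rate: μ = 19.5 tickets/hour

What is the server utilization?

Server utilization: ρ = λ/μ
ρ = 13.0/19.5 = 0.6667
The server is busy 66.67% of the time.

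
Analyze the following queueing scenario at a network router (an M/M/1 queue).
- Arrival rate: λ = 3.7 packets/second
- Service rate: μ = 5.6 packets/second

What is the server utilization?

Server utilization: ρ = λ/μ
ρ = 3.7/5.6 = 0.6607
The server is busy 66.07% of the time.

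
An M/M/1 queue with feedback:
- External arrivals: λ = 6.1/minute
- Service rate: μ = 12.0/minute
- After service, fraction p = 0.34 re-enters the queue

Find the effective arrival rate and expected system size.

Effective arrival rate: λ_eff = λ/(1-p) = 6.1/(1-0.34) = 6.1/0.66 = 9.2424
ρ = λ_eff/μ = 9.2424/12.0 = 0.7702
L = ρ/(1-ρ) = 0.7702/(1-0.7702) = 3.3516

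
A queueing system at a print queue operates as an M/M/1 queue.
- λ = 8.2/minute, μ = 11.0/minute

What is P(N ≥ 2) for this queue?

ρ = λ/μ = 8.2/11.0 = 0.74545
P(N ≥ n) = ρⁿ
P(N ≥ 2) = 0.74545^2
P(N ≥ 2) = 0.5557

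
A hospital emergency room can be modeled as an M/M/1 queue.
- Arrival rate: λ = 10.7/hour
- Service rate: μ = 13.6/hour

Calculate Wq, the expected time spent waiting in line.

First, compute utilization: ρ = λ/μ = 10.7/13.6 = 0.7868
For M/M/1: Wq = λ/(μ(μ-λ))
Wq = 10.7/(13.6 × (13.6-10.7))
Wq = 10.7/(13.6 × 2.90)
Wq = 0.2713 hours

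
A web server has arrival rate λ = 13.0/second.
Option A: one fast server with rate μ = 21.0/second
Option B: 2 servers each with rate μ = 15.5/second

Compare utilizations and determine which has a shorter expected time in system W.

Option A: single server μ = 21.0 (M/M/1)
  ρ_A = 13.0/21.0 = 0.6190
  W_A = 1/(μ-λ) = 1/(21.0-13.0) = 1/8.00 = 0.1250

Option B: 2 servers μ = 15.5 (M/M/2)
  ρ_B = λ/(cμ) = 13.0/(2×15.5) = 0.4194
  Offered load a = λ/μ = cρ = 13.0/15.5 = 0.8387
  P₀ = [ Σₙ₌₀^1 aⁿ/n! + a^2/(2!(1-ρ)) ]⁻¹
  Σ = a^0/0! + a^1/1! = 1.0000 + 0.8387 = 1.8387
  a^2/(2!(1-ρ)) = 0.70343/(2 × 0.58065) = 0.6057
  P₀ = 1/(1.8387 + 0.6057) = 0.4091
  Lq = P₀·a^2·ρ / (2!(1-ρ)²) = 0.4091 × 0.7034 × 0.4194 / (2 × 0.3371) = 0.1790
  Wq_B = Lq/λ = 0.17897/13.0 = 0.013767
  W_B = Wq_B + 1/μ = 0.013767 + 0.064516 = 0.07828

Since W_B = 0.07828 < W_A = 0.1250, Option B (multiple servers) has the shorter time in system.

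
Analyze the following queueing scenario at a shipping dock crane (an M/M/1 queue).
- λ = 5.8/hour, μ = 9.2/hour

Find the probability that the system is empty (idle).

ρ = λ/μ = 5.8/9.2 = 0.6304
P(0) = 1 - ρ = 1 - 0.6304 = 0.3696
The server is idle 36.96% of the time.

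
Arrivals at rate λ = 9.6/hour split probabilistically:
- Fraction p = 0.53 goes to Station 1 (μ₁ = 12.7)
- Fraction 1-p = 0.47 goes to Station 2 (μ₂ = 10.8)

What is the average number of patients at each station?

Effective rates: λ₁ = 9.6×0.53 = 5.088, λ₂ = 9.6×0.47 = 4.512
Station 1: ρ₁ = 5.088/12.7 = 0.40063, L₁ = ρ₁/(1-ρ₁) = 0.40063/(1-0.40063) = 0.6684
Station 2: ρ₂ = 4.512/10.8 = 0.4178, L₂ = ρ₂/(1-ρ₂) = 0.4178/(1-0.4178) = 0.7176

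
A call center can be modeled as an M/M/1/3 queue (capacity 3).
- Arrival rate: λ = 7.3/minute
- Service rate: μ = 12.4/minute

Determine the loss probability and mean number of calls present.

ρ = λ/μ = 7.3/12.4 = 0.5887
P₀ = (1-ρ)/(1-ρ^(K+1)) = (1-0.5887)/(1-0.5887^4) = 0.4113/0.8799 = 0.4674
P_K = P₀×ρ^K = 0.46744 × 0.5887^3 = 0.46744 × 0.20402 = 0.09537
Blocking probability P_3 = 0.09537 (9.54%)
L = ρ[1 - (K+1)ρ^K + Kρ^(K+1)] / [(1-ρ)(1-ρ^(K+1))]
L = 0.5887 × (1 - 4×0.20402 + 3×0.12011) / ((1 - 0.5887) × (1 - 0.12011)) = 0.8853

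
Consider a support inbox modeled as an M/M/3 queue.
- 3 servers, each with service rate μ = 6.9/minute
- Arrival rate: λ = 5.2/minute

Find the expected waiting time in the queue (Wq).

Traffic intensity: ρ = λ/(cμ) = 5.2/(3×6.9) = 0.2512
Since ρ = 0.2512 < 1, system is stable.
Offered load a = λ/μ = cρ = 5.2/6.9 = 0.7536
P₀ = [ Σₙ₌₀^2 aⁿ/n! + a^3/(3!(1-ρ)) ]⁻¹
Σ = a^0/0! + a^1/1! + a^2/2! = 1.0000 + 0.7536 + 0.2840 = 2.0376
a^3/(3!(1-ρ)) = 0.42802/(6 × 0.74879) = 0.09527
P₀ = 1/(2.0376 + 0.09527) = 0.4689
Lq = P₀·a^3·ρ / (3!(1-ρ)²) = 0.4689 × 0.4280 × 0.2512 / (6 × 0.5607) = 0.01499
Wq = Lq/λ = 0.014985/5.2 = 0.002882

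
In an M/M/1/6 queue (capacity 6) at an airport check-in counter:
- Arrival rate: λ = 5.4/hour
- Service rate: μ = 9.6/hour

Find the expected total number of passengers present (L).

ρ = λ/μ = 5.4/9.6 = 0.5625
P₀ = (1-ρ)/(1-ρ^(K+1)) = (1-0.5625)/(1-0.5625^7) = 0.4375/0.9822 = 0.4454
P_K = P₀×ρ^K = 0.4454 × 0.5625^6 = 0.4454 × 0.03168 = 0.01411
L = ρ[1 - (K+1)ρ^K + Kρ^(K+1)] / [(1-ρ)(1-ρ^(K+1))]
L = 0.5625 × (1 - 7×0.03168 + 6×0.01782) / ((1 - 0.5625) × (1 - 0.01782)) = 1.1587 passengers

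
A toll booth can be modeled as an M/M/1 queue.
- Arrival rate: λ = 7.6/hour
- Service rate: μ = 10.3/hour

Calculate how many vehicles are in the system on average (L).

ρ = λ/μ = 7.6/10.3 = 0.7379
For M/M/1: L = λ/(μ-λ)
L = 7.6/(10.3-7.6) = 7.6/2.70
L = 2.8148 vehicles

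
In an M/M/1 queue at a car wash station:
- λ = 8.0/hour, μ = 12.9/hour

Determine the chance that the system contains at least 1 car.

ρ = λ/μ = 8.0/12.9 = 0.6202
P(N ≥ n) = ρⁿ
P(N ≥ 1) = 0.6202^1
P(N ≥ 1) = 0.6202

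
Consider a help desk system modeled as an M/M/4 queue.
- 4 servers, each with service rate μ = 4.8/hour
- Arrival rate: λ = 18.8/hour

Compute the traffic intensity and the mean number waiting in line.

Traffic intensity: ρ = λ/(cμ) = 18.8/(4×4.8) = 0.9792
Since ρ = 0.9792 < 1, system is stable.
Offered load a = λ/μ = cρ = 18.8/4.8 = 3.9167
P₀ = [ Σₙ₌₀^3 aⁿ/n! + a^4/(4!(1-ρ)) ]⁻¹
Σ = a^0/0! + a^1/1! + a^2/2! + a^3/3! = 1.0000 + 3.9167 + 7.6701 + 10.0138 = 22.6006
a^4/(4!(1-ρ)) = 235.32412/(24 × 0.020833333) = 470.6482
P₀ = 1/(22.6006 + 470.6482) = 0.002027
Lq = P₀·a^4·ρ / (4!(1-ρ)²) = 0.002027374 × 235.3241 × 0.9791667 / (24 × 0.0004340278) = 44.8465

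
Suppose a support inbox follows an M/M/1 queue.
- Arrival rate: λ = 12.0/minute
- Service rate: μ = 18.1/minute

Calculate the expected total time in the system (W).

First, compute utilization: ρ = λ/μ = 12.0/18.1 = 0.6630
For M/M/1: W = 1/(μ-λ)
W = 1/(18.1-12.0) = 1/6.10
W = 0.1639 minutes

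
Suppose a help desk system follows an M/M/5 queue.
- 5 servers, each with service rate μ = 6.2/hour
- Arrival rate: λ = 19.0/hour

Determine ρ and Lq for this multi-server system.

Traffic intensity: ρ = λ/(cμ) = 19.0/(5×6.2) = 0.6129
Since ρ = 0.6129 < 1, system is stable.
Offered load a = λ/μ = cρ = 19.0/6.2 = 3.0645
P₀ = [ Σₙ₌₀^4 aⁿ/n! + a^5/(5!(1-ρ)) ]⁻¹
Σ = a^0/0! + a^1/1! + a^2/2! + a^3/3! + a^4/4! = 1.00000 + 3.06452 + 4.69563 + 4.79661 + 3.67482 = 17.2316
a^5/(5!(1-ρ)) = 270.2773/(120 × 0.387097) = 5.8185
P₀ = 1/(17.2316 + 5.8185) = 0.04338
Lq = P₀·a^5·ρ / (5!(1-ρ)²) = 0.043384 × 270.2773 × 0.61290 / (120 × 0.14984) = 0.3997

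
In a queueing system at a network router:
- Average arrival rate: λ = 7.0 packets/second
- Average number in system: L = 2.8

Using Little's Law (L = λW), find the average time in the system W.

Little's Law: L = λW, so W = L/λ
W = 2.8/7.0 = 0.4000 seconds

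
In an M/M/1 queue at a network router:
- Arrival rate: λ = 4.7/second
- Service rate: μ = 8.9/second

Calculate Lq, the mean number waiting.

ρ = λ/μ = 4.7/8.9 = 0.5281
For M/M/1: Lq = λ²/(μ(μ-λ))
Lq = 22.09/(8.9 × 4.20)
Lq = 0.5910 packets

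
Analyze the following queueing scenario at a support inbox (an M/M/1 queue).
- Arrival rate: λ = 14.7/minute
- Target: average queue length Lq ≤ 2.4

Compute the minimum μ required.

For M/M/1: Lq = λ²/(μ(μ-λ))
Need Lq ≤ 2.4, i.e. μ(μ-λ) ≥ λ²/2.4
μ² - 14.7μ - 216.09/2.4 ≥ 0  →  μ² - 14.7μ - 90.0375 ≥ 0
Quadratic formula (positive root): μ = [λ + √(λ² + 4×90.0375)]/2
Discriminant: 216.09 + 4×90.0375 = 576.2400, √576.2400 = 24.0050
μ ≥ (14.7 + 24.0050)/2 = 19.3525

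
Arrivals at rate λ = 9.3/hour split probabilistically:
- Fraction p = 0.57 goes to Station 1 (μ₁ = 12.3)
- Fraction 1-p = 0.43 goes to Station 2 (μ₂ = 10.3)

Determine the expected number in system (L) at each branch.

Effective rates: λ₁ = 9.3×0.57 = 5.301, λ₂ = 9.3×0.43 = 3.999
Station 1: ρ₁ = 5.301/12.3 = 0.43098, L₁ = ρ₁/(1-ρ₁) = 0.43098/(1-0.43098) = 0.7574
Station 2: ρ₂ = 3.999/10.3 = 0.38825, L₂ = ρ₂/(1-ρ₂) = 0.38825/(1-0.38825) = 0.6347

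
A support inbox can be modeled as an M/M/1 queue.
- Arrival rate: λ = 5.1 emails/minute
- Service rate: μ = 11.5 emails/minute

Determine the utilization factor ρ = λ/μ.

Server utilization: ρ = λ/μ
ρ = 5.1/11.5 = 0.4435
The server is busy 44.35% of the time.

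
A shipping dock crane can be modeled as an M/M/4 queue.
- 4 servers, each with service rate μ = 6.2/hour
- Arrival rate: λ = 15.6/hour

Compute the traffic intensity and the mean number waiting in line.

Traffic intensity: ρ = λ/(cμ) = 15.6/(4×6.2) = 0.6290
Since ρ = 0.6290 < 1, system is stable.
Offered load a = λ/μ = cρ = 15.6/6.2 = 2.5161
P₀ = [ Σₙ₌₀^3 aⁿ/n! + a^4/(4!(1-ρ)) ]⁻¹
Σ = a^0/0! + a^1/1! + a^2/2! + a^3/3! = 1.0000 + 2.5161 + 3.1655 + 2.6549 = 9.3365
a^4/(4!(1-ρ)) = 40.0804/(24 × 0.37097) = 4.5018
P₀ = 1/(9.3365 + 4.5018) = 0.07226
Lq = P₀·a^4·ρ / (4!(1-ρ)²) = 0.07226 × 40.0804 × 0.6290 / (24 × 0.1376) = 0.5516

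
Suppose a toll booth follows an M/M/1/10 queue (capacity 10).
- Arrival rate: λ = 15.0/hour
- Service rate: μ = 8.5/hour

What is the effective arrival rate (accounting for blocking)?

ρ = λ/μ = 15.0/8.5 = 1.7647
P₀ = (1-ρ)/(1-ρ^(K+1)) = (1-1.7647)/(1-1.7647^11) = -0.7647/-515.8681 = 0.001482
P_K = P₀×ρ^K = 0.0014824 × 1.7647^10 = 0.0014824 × 292.8929 = 0.4342
λ_eff = λ(1-P_K) = 15.0 × (1 - 0.434173) = 15.0 × 0.565827 = 8.4874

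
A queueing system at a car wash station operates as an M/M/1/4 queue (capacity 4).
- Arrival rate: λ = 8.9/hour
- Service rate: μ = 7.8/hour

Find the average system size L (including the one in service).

ρ = λ/μ = 8.9/7.8 = 1.14103
P₀ = (1-ρ)/(1-ρ^(K+1)) = (1-1.14103)/(1-1.14103^5) = -0.14103/-0.93413 = 0.1510
P_K = P₀×ρ^K = 0.15097 × 1.14103^4 = 0.15097 × 1.6951 = 0.2559
L = ρ[1 - (K+1)ρ^K + Kρ^(K+1)] / [(1-ρ)(1-ρ^(K+1))]
L = 1.14103 × (1 - 5×1.695072 + 4×1.934128) / ((1 - 1.14103) × (1 - 1.934128)) = 2.2619 cars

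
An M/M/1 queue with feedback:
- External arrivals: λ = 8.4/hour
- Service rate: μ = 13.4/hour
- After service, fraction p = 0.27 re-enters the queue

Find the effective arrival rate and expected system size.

Effective arrival rate: λ_eff = λ/(1-p) = 8.4/(1-0.27) = 8.4/0.73 = 11.5068
ρ = λ_eff/μ = 11.5068/13.4 = 0.85872
L = ρ/(1-ρ) = 0.85872/(1-0.85872) = 6.0781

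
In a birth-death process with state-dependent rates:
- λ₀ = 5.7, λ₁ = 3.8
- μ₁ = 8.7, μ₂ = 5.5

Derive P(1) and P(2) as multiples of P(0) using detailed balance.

Balance equations:
State 0: λ₀P₀ = μ₁P₁ → P₁ = (λ₀/μ₁)P₀ = (5.7/8.7)P₀ = 0.6552P₀
State 1: P₂ = (λ₀λ₁)/(μ₁μ₂)P₀ = (5.7×3.8)/(8.7×5.5)P₀ = 0.4527P₀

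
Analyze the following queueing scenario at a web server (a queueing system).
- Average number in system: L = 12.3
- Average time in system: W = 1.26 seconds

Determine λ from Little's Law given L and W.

Little's Law: L = λW, so λ = L/W
λ = 12.3/1.26 = 9.7619 requests/second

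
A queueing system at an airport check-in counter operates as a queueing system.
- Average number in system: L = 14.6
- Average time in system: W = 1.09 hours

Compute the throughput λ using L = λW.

Little's Law: L = λW, so λ = L/W
λ = 14.6/1.09 = 13.3945 passengers/hour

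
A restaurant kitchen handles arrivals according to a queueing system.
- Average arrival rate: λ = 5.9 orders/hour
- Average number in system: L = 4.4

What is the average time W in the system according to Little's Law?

Little's Law: L = λW, so W = L/λ
W = 4.4/5.9 = 0.7458 hours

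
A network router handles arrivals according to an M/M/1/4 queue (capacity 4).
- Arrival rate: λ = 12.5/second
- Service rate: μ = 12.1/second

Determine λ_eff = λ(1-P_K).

ρ = λ/μ = 12.5/12.1 = 1.03306
P₀ = (1-ρ)/(1-ρ^(K+1)) = (1-1.03306)/(1-1.03306^5) = -0.03306/-0.1766 = 0.1872
P_K = P₀×ρ^K = 0.1872 × 1.03306^4 = 0.1872 × 1.1389 = 0.2132
λ_eff = λ(1-P_K) = 12.5 × (1 - 0.213216) = 12.5 × 0.786784 = 9.8348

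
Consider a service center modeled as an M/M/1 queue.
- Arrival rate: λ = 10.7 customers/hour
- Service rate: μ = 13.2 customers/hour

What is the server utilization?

Server utilization: ρ = λ/μ
ρ = 10.7/13.2 = 0.8106
The server is busy 81.06% of the time.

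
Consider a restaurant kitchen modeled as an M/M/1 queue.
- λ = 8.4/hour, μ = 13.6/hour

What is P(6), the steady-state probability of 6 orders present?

ρ = λ/μ = 8.4/13.6 = 0.61765
P(n) = (1-ρ)ρⁿ
P(6) = (1-0.61765) × 0.61765^6
P(6) = 0.3823 × 0.05552
P(6) = 0.02123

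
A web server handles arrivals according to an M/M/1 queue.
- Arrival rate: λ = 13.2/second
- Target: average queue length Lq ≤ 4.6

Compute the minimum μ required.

For M/M/1: Lq = λ²/(μ(μ-λ))
Need Lq ≤ 4.6, i.e. μ(μ-λ) ≥ λ²/4.6
μ² - 13.2μ - 174.24/4.6 ≥ 0  →  μ² - 13.2μ - 37.87826 ≥ 0
Quadratic formula (positive root): μ = [λ + √(λ² + 4×37.87826)]/2
Discriminant: 174.24 + 4×37.87826 = 325.7530, √325.7530 = 18.0486
μ ≥ (13.2 + 18.0486)/2 = 15.6243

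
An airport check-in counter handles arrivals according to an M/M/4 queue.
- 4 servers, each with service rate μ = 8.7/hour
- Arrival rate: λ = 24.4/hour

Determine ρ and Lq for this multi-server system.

Traffic intensity: ρ = λ/(cμ) = 24.4/(4×8.7) = 0.7011
Since ρ = 0.7011 < 1, system is stable.
Offered load a = λ/μ = cρ = 24.4/8.7 = 2.8046
P₀ = [ Σₙ₌₀^3 aⁿ/n! + a^4/(4!(1-ρ)) ]⁻¹
Σ = a^0/0! + a^1/1! + a^2/2! + a^3/3! = 1.0000 + 2.8046 + 3.9329 + 3.6767 = 11.4142
a^4/(4!(1-ρ)) = 61.8703/(24 × 0.298851) = 8.6261
P₀ = 1/(11.4142 + 8.6261) = 0.04990
Lq = P₀·a^4·ρ / (4!(1-ρ)²) = 0.049899 × 61.8703 × 0.70115 / (24 × 0.089312) = 1.0099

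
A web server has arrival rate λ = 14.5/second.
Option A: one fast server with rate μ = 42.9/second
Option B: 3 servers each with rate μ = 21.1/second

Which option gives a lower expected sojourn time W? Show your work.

Option A: single server μ = 42.9 (M/M/1)
  ρ_A = 14.5/42.9 = 0.3380
  W_A = 1/(μ-λ) = 1/(42.9-14.5) = 1/28.40 = 0.03521

Option B: 3 servers μ = 21.1 (M/M/3)
  ρ_B = λ/(cμ) = 14.5/(3×21.1) = 0.2291
  Offered load a = λ/μ = cρ = 14.5/21.1 = 0.6872
  P₀ = [ Σₙ₌₀^2 aⁿ/n! + a^3/(3!(1-ρ)) ]⁻¹
  Σ = a^0/0! + a^1/1! + a^2/2! = 1.0000 + 0.6872 + 0.2361 = 1.9233
  a^3/(3!(1-ρ)) = 0.3245/(6 × 0.7709) = 0.07016
  P₀ = 1/(1.9233 + 0.07016) = 0.5016
  Lq = P₀·a^3·ρ / (3!(1-ρ)²) = 0.5016 × 0.3245 × 0.2291 / (6 × 0.5943) = 0.01046
  Wq_B = Lq/λ = 0.010457/14.5 = 0.0007212
  W_B = Wq_B + 1/μ = 0.0007212 + 0.04739 = 0.04811

Since W_A = 0.03521 < W_B = 0.04811, Option A (single fast server) has the shorter time in system.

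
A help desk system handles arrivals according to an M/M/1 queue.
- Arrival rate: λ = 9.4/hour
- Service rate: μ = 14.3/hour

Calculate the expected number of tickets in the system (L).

ρ = λ/μ = 9.4/14.3 = 0.6573
For M/M/1: L = λ/(μ-λ)
L = 9.4/(14.3-9.4) = 9.4/4.90
L = 1.9184 tickets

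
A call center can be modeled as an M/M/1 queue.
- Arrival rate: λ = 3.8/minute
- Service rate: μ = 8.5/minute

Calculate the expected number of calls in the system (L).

ρ = λ/μ = 3.8/8.5 = 0.4471
For M/M/1: L = λ/(μ-λ)
L = 3.8/(8.5-3.8) = 3.8/4.70
L = 0.8085 calls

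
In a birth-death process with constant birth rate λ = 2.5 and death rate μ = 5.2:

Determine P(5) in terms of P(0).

For constant rates: P(n)/P(0) = (λ/μ)^n
P(5)/P(0) = (2.5/5.2)^5 = 0.4808^5 = 0.02569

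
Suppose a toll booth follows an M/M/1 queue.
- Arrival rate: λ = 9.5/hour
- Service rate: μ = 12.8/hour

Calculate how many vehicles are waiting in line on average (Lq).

ρ = λ/μ = 9.5/12.8 = 0.7422
For M/M/1: Lq = λ²/(μ(μ-λ))
Lq = 90.25/(12.8 × 3.30)
Lq = 2.1366 vehicles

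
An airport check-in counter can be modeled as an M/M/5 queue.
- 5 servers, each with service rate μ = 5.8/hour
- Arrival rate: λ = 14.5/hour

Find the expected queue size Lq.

Traffic intensity: ρ = λ/(cμ) = 14.5/(5×5.8) = 0.5000
Since ρ = 0.5000 < 1, system is stable.
Offered load a = λ/μ = cρ = 14.5/5.8 = 2.5000
P₀ = [ Σₙ₌₀^4 aⁿ/n! + a^5/(5!(1-ρ)) ]⁻¹
Σ = a^0/0! + a^1/1! + a^2/2! + a^3/3! + a^4/4! = 1.0000 + 2.5000 + 3.1250 + 2.6042 + 1.6276 = 10.8568
a^5/(5!(1-ρ)) = 97.6562/(120 × 0.5000) = 1.6276
P₀ = 1/(10.8568 + 1.6276) = 0.08010
Lq = P₀·a^5·ρ / (5!(1-ρ)²) = 0.08010 × 97.6562 × 0.5000 / (120 × 0.2500) = 0.1304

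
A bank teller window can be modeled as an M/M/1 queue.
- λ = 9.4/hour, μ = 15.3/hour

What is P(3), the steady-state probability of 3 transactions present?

ρ = λ/μ = 9.4/15.3 = 0.6144
P(n) = (1-ρ)ρⁿ
P(3) = (1-0.6144) × 0.6144^3
P(3) = 0.38560 × 0.23193
P(3) = 0.08943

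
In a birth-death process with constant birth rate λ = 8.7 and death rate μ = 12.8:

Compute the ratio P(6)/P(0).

For constant rates: P(n)/P(0) = (λ/μ)^n
P(6)/P(0) = (8.7/12.8)^6 = 0.67969^6 = 0.09860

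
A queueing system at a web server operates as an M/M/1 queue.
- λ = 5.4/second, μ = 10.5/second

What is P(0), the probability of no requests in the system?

ρ = λ/μ = 5.4/10.5 = 0.5143
P(0) = 1 - ρ = 1 - 0.5143 = 0.4857
The server is idle 48.57% of the time.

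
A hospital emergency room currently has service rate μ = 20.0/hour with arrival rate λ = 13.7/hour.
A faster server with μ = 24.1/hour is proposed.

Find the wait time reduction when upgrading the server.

System 1: ρ₁ = 13.7/20.0 = 0.6850, W₁ = 1/(20.0-13.7) = 0.15873
System 2: ρ₂ = 13.7/24.1 = 0.5685, W₂ = 1/(24.1-13.7) = 0.096154
Improvement: (W₁-W₂)/W₁ = (0.15873-0.096154)/0.15873 = 39.42%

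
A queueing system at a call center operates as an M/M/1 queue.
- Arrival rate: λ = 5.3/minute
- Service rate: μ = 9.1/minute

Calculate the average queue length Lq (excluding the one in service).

ρ = λ/μ = 5.3/9.1 = 0.5824
For M/M/1: Lq = λ²/(μ(μ-λ))
Lq = 28.09/(9.1 × 3.80)
Lq = 0.8123 calls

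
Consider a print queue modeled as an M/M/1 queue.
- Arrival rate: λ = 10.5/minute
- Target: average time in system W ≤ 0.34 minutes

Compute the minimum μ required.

For M/M/1: W = 1/(μ-λ)
Need W ≤ 0.34, so 1/(μ-λ) ≤ 0.34
μ - λ ≥ 1/0.34 = 2.9412
μ ≥ 10.5 + 2.9412 = 13.4412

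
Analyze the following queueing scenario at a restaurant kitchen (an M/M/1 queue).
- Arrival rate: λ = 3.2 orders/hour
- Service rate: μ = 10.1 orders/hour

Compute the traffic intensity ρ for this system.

Server utilization: ρ = λ/μ
ρ = 3.2/10.1 = 0.3168
The server is busy 31.68% of the time.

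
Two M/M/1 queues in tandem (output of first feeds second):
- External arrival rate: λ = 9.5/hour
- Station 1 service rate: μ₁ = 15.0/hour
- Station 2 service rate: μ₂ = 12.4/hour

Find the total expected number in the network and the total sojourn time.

By Jackson's theorem, each station behaves as independent M/M/1.
Station 1: ρ₁ = 9.5/15.0 = 0.6333, L₁ = ρ₁/(1-ρ₁) = λ/(μ₁-λ) = 9.5/5.50 = 1.72727
Station 2: ρ₂ = 9.5/12.4 = 0.7661, L₂ = ρ₂/(1-ρ₂) = λ/(μ₂-λ) = 9.5/2.90 = 3.27586
Total: L = L₁ + L₂ = 1.72727 + 3.27586 = 5.0031
W = L/λ = 5.0031/9.5 = 0.5266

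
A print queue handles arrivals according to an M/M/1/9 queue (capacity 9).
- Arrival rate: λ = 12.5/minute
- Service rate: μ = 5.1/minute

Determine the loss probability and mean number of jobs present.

ρ = λ/μ = 12.5/5.1 = 2.4510
P₀ = (1-ρ)/(1-ρ^(K+1)) = (1-2.4510)/(1-2.4510^10) = -1.4510/-7823.0769 = 0.0001855
P_K = P₀×ρ^K = 0.00018548 × 2.4510^9 = 0.00018548 × 3192.1979 = 0.5921
Blocking probability P_9 = 0.5921 (59.21%)
L = ρ[1 - (K+1)ρ^K + Kρ^(K+1)] / [(1-ρ)(1-ρ^(K+1))]
L = 2.4510 × (1 - 10×3192.1979 + 9×7824.0769) / ((1 - 2.4510) × (1 - 7824.0769)) = 8.3121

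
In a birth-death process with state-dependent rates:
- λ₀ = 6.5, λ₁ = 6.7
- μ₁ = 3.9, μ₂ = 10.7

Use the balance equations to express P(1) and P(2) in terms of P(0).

Balance equations:
State 0: λ₀P₀ = μ₁P₁ → P₁ = (λ₀/μ₁)P₀ = (6.5/3.9)P₀ = 1.6667P₀
State 1: P₂ = (λ₀λ₁)/(μ₁μ₂)P₀ = (6.5×6.7)/(3.9×10.7)P₀ = 1.0436P₀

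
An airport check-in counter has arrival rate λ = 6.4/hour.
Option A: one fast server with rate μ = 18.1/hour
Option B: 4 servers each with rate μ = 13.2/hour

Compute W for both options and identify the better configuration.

Option A: single server μ = 18.1 (M/M/1)
  ρ_A = 6.4/18.1 = 0.3536
  W_A = 1/(μ-λ) = 1/(18.1-6.4) = 1/11.70 = 0.08547

Option B: 4 servers μ = 13.2 (M/M/4)
  ρ_B = λ/(cμ) = 6.4/(4×13.2) = 0.1212
  Offered load a = λ/μ = cρ = 6.4/13.2 = 0.4848
  P₀ = [ Σₙ₌₀^3 aⁿ/n! + a^4/(4!(1-ρ)) ]⁻¹
  Σ = a^0/0! + a^1/1! + a^2/2! + a^3/3! = 1.0000 + 0.48485 + 0.11754 + 0.018996 = 1.6214
  a^4/(4!(1-ρ)) = 0.05526/(24 × 0.8788) = 0.002620
  P₀ = 1/(1.6214 + 0.002620) = 0.6158
  Lq = P₀·a^4·ρ / (4!(1-ρ)²) = 0.6158 × 0.05526 × 0.1212 / (24 × 0.7723) = 0.0002225
  Wq_B = Lq/λ = 0.0002225/6.4 = 0.00003477
  W_B = Wq_B + 1/μ = 0.00003477 + 0.07576 = 0.07579

Since W_B = 0.07579 < W_A = 0.08547, Option B (multiple servers) has the shorter time in system.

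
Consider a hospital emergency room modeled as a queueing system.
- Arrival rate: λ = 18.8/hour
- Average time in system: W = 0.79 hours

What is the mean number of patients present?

Little's Law: L = λW
L = 18.8 × 0.79 = 14.8520 patients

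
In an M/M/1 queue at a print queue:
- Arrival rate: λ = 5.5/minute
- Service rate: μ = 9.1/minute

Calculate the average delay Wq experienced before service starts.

First, compute utilization: ρ = λ/μ = 5.5/9.1 = 0.6044
For M/M/1: Wq = λ/(μ(μ-λ))
Wq = 5.5/(9.1 × (9.1-5.5))
Wq = 5.5/(9.1 × 3.60)
Wq = 0.1679 minutes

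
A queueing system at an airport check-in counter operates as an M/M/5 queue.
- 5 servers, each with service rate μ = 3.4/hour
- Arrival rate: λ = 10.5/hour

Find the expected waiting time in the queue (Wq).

Traffic intensity: ρ = λ/(cμ) = 10.5/(5×3.4) = 0.6176
Since ρ = 0.6176 < 1, system is stable.
Offered load a = λ/μ = cρ = 10.5/3.4 = 3.0882
P₀ = [ Σₙ₌₀^4 aⁿ/n! + a^5/(5!(1-ρ)) ]⁻¹
Σ = a^0/0! + a^1/1! + a^2/2! + a^3/3! + a^4/4! = 1.0000 + 3.0882 + 4.7686 + 4.9089 + 3.7899 = 17.5556
a^5/(5!(1-ρ)) = 280.9001/(120 × 0.38235) = 6.1222
P₀ = 1/(17.5556 + 6.1222) = 0.04223
Lq = P₀·a^5·ρ / (5!(1-ρ)²) = 0.042234 × 280.9001 × 0.61765 / (120 × 0.14619) = 0.4177
Wq = Lq/λ = 0.4177/10.5 = 0.03978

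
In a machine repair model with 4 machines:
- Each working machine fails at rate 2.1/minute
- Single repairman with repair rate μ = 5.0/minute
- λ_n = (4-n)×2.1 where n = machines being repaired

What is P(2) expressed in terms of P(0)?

P(2)/P(0) = ∏_{i=0}^{2-1} λ_i/μ_{i+1}
= (4-0)×2.1/5.0 × (4-1)×2.1/5.0
= 2.1168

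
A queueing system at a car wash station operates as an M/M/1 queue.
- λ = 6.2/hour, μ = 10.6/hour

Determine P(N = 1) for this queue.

ρ = λ/μ = 6.2/10.6 = 0.5849
P(n) = (1-ρ)ρⁿ
P(1) = (1-0.5849) × 0.5849^1
P(1) = 0.4151 × 0.5849
P(1) = 0.2428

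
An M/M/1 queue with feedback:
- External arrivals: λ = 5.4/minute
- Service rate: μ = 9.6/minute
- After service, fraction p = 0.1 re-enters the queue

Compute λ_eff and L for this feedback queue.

Effective arrival rate: λ_eff = λ/(1-p) = 5.4/(1-0.1) = 5.4/0.90 = 6.0000
ρ = λ_eff/μ = 6.0000/9.6 = 0.6250
L = ρ/(1-ρ) = 0.6250/(1-0.6250) = 1.6667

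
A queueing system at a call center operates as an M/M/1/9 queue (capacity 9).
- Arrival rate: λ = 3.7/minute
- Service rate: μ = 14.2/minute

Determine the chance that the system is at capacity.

ρ = λ/μ = 3.7/14.2 = 0.260563
P₀ = (1-ρ)/(1-ρ^(K+1)) = (1-0.260563)/(1-0.260563^10) = 0.7394/1.0000 = 0.7394
P_K = P₀×ρ^K = 0.73944 × 0.260563^9 = 0.73944 × 0.0000055362 = 0.000004094
Blocking probability = 0.0004094%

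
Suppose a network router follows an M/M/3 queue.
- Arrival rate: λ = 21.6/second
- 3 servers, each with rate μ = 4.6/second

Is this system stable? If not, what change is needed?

Stability requires ρ = λ/(cμ) < 1
ρ = 21.6/(3 × 4.6) = 21.6/13.80 = 1.5652
Since 1.5652 ≥ 1, the system is UNSTABLE.
Need c > λ/μ = 21.6/4.6 = 4.70.
Minimum servers needed: c = 5.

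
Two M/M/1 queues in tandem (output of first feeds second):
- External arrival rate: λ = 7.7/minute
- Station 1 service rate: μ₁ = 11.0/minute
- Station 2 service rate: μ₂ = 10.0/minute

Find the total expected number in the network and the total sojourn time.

By Jackson's theorem, each station behaves as independent M/M/1.
Station 1: ρ₁ = 7.7/11.0 = 0.7000, L₁ = ρ₁/(1-ρ₁) = λ/(μ₁-λ) = 7.7/3.30 = 2.33333
Station 2: ρ₂ = 7.7/10.0 = 0.7700, L₂ = ρ₂/(1-ρ₂) = λ/(μ₂-λ) = 7.7/2.30 = 3.34783
Total: L = L₁ + L₂ = 2.33333 + 3.34783 = 5.6812
W = L/λ = 5.6812/7.7 = 0.7378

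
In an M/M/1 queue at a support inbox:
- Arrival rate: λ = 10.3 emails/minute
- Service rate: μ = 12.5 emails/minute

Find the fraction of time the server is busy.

Server utilization: ρ = λ/μ
ρ = 10.3/12.5 = 0.8240
The server is busy 82.40% of the time.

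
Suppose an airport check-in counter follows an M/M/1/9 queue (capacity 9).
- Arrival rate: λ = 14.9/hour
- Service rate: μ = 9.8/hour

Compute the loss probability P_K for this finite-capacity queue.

ρ = λ/μ = 14.9/9.8 = 1.52041
P₀ = (1-ρ)/(1-ρ^(K+1)) = (1-1.52041)/(1-1.52041^10) = -0.5204/-65.0096 = 0.008005
P_K = P₀×ρ^K = 0.008005 × 1.52041^9 = 0.008005 × 43.4157 = 0.3475
Blocking probability = 34.75%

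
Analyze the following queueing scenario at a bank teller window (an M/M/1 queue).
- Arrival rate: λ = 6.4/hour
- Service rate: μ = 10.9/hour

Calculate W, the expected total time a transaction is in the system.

First, compute utilization: ρ = λ/μ = 6.4/10.9 = 0.5872
For M/M/1: W = 1/(μ-λ)
W = 1/(10.9-6.4) = 1/4.50
W = 0.2222 hours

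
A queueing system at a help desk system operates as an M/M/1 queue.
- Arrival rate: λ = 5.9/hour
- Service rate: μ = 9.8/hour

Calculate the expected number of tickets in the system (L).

ρ = λ/μ = 5.9/9.8 = 0.6020
For M/M/1: L = λ/(μ-λ)
L = 5.9/(9.8-5.9) = 5.9/3.90
L = 1.5128 tickets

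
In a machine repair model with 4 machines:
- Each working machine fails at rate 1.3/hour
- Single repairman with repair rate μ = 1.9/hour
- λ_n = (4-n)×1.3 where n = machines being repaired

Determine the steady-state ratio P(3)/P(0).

P(3)/P(0) = ∏_{i=0}^{3-1} λ_i/μ_{i+1}
= (4-0)×1.3/1.9 × (4-1)×1.3/1.9 × (4-2)×1.3/1.9
= 7.6874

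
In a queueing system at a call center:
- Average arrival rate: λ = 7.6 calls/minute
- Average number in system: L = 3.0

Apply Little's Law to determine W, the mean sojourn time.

Little's Law: L = λW, so W = L/λ
W = 3.0/7.6 = 0.3947 minutes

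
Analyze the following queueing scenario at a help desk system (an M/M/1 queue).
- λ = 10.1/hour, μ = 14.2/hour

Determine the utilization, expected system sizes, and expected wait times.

Step 1: ρ = λ/μ = 10.1/14.2 = 0.7113
Step 2: L = λ/(μ-λ) = 10.1/4.10 = 2.4634
Step 3: Lq = λ²/(μ(μ-λ)) = 102.01/(14.2×4.10) = 1.7521
Step 4: W = 1/(μ-λ) = 1/4.10 = 0.2439
Step 5: Wq = λ/(μ(μ-λ)) = 10.1/(14.2×4.10) = 0.1735
Step 6: P(0) = 1-ρ = 0.2887
Verify: L = λW = 10.1×0.2439 = 2.4634 ✔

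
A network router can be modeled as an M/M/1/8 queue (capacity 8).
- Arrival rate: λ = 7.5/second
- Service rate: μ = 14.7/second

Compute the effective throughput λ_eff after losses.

ρ = λ/μ = 7.5/14.7 = 0.510204
P₀ = (1-ρ)/(1-ρ^(K+1)) = (1-0.510204)/(1-0.510204^9) = 0.4898/0.9977 = 0.4909
P_K = P₀×ρ^K = 0.4909 × 0.510204^8 = 0.4909 × 0.004591 = 0.002254
λ_eff = λ(1-P_K) = 7.5 × (1 - 0.002254) = 7.5 × 0.99775 = 7.4831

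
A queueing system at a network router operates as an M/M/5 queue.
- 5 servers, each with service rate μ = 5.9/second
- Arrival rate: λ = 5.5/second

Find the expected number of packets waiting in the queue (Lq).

Traffic intensity: ρ = λ/(cμ) = 5.5/(5×5.9) = 0.1864
Since ρ = 0.1864 < 1, system is stable.
Offered load a = λ/μ = cρ = 5.5/5.9 = 0.9322
P₀ = [ Σₙ₌₀^4 aⁿ/n! + a^5/(5!(1-ρ)) ]⁻¹
Σ = a^0/0! + a^1/1! + a^2/2! + a^3/3! + a^4/4! = 1.0000 + 0.9322 + 0.4345 + 0.1350 + 0.03147 = 2.5332
a^5/(5!(1-ρ)) = 0.7040/(120 × 0.8136) = 0.007211
P₀ = 1/(2.5332 + 0.007211) = 0.3936
Lq = P₀·a^5·ρ / (5!(1-ρ)²) = 0.39364 × 0.70397 × 0.18644 / (120 × 0.66188) = 0.0006505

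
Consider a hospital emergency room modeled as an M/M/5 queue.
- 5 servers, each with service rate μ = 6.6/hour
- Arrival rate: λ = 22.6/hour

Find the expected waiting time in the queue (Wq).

Traffic intensity: ρ = λ/(cμ) = 22.6/(5×6.6) = 0.6848
Since ρ = 0.6848 < 1, system is stable.
Offered load a = λ/μ = cρ = 22.6/6.6 = 3.4242
P₀ = [ Σₙ₌₀^4 aⁿ/n! + a^5/(5!(1-ρ)) ]⁻¹
Σ = a^0/0! + a^1/1! + a^2/2! + a^3/3! + a^4/4! = 1.0000 + 3.4242 + 5.8627 + 6.6918 + 5.7286 = 22.7073
a^5/(5!(1-ρ)) = 470.7849/(120 × 0.315152) = 12.4486
P₀ = 1/(22.7073 + 12.4486) = 0.02844
Lq = P₀·a^5·ρ / (5!(1-ρ)²) = 0.028445 × 470.7849 × 0.68485 / (120 × 0.099320) = 0.7695
Wq = Lq/λ = 0.7695/22.6 = 0.03405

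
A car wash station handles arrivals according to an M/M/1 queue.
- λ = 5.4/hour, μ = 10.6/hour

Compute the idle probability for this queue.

ρ = λ/μ = 5.4/10.6 = 0.5094
P(0) = 1 - ρ = 1 - 0.5094 = 0.4906
The server is idle 49.06% of the time.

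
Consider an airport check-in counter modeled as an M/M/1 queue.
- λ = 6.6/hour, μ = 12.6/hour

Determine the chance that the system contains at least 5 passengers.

ρ = λ/μ = 6.6/12.6 = 0.5238
P(N ≥ n) = ρⁿ
P(N ≥ 5) = 0.5238^5
P(N ≥ 5) = 0.03943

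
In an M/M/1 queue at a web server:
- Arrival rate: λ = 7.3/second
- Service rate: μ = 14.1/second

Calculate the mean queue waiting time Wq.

First, compute utilization: ρ = λ/μ = 7.3/14.1 = 0.5177
For M/M/1: Wq = λ/(μ(μ-λ))
Wq = 7.3/(14.1 × (14.1-7.3))
Wq = 7.3/(14.1 × 6.80)
Wq = 0.07614 seconds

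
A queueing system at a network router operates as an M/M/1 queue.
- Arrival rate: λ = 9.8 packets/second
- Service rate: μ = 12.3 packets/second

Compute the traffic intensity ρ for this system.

Server utilization: ρ = λ/μ
ρ = 9.8/12.3 = 0.7967
The server is busy 79.67% of the time.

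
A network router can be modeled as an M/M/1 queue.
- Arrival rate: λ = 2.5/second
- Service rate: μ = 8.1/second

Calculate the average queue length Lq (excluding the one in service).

ρ = λ/μ = 2.5/8.1 = 0.3086
For M/M/1: Lq = λ²/(μ(μ-λ))
Lq = 6.25/(8.1 × 5.60)
Lq = 0.1378 packets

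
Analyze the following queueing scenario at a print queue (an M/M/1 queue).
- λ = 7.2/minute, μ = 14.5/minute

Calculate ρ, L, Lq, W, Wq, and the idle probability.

Step 1: ρ = λ/μ = 7.2/14.5 = 0.4966
Step 2: L = λ/(μ-λ) = 7.2/7.30 = 0.9863
Step 3: Lq = λ²/(μ(μ-λ)) = 51.84/(14.5×7.30) = 0.4897
Step 4: W = 1/(μ-λ) = 1/7.30 = 0.13699
Step 5: Wq = λ/(μ(μ-λ)) = 7.2/(14.5×7.30) = 0.06802
Step 6: P(0) = 1-ρ = 0.5034
Verify: L = λW = 7.2×0.13699 = 0.9863 ✔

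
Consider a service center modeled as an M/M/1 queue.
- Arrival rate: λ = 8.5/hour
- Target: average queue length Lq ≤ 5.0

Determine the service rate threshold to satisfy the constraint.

For M/M/1: Lq = λ²/(μ(μ-λ))
Need Lq ≤ 5.0, i.e. μ(μ-λ) ≥ λ²/5.0
μ² - 8.5μ - 72.25/5.0 ≥ 0  →  μ² - 8.5μ - 14.4500 ≥ 0
Quadratic formula (positive root): μ = [λ + √(λ² + 4×14.4500)]/2
Discriminant: 72.25 + 4×14.4500 = 130.0500, √130.0500 = 11.4039
μ ≥ (8.5 + 11.4039)/2 = 9.9520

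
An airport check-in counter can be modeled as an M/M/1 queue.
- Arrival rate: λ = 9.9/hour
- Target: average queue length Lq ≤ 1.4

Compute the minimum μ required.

For M/M/1: Lq = λ²/(μ(μ-λ))
Need Lq ≤ 1.4, i.e. μ(μ-λ) ≥ λ²/1.4
μ² - 9.9μ - 98.01/1.4 ≥ 0  →  μ² - 9.9μ - 70.00714 ≥ 0
Quadratic formula (positive root): μ = [λ + √(λ² + 4×70.00714)]/2
Discriminant: 98.01 + 4×70.00714 = 378.0386, √378.0386 = 19.4432
μ ≥ (9.9 + 19.4432)/2 = 14.6716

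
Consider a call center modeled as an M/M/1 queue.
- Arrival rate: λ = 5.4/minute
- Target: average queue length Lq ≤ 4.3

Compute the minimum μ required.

For M/M/1: Lq = λ²/(μ(μ-λ))
Need Lq ≤ 4.3, i.e. μ(μ-λ) ≥ λ²/4.3
μ² - 5.4μ - 29.16/4.3 ≥ 0  →  μ² - 5.4μ - 6.7814 ≥ 0
Quadratic formula (positive root): μ = [λ + √(λ² + 4×6.7814)]/2
Discriminant: 29.16 + 4×6.7814 = 56.2856, √56.2856 = 7.5024
μ ≥ (5.4 + 7.5024)/2 = 6.4512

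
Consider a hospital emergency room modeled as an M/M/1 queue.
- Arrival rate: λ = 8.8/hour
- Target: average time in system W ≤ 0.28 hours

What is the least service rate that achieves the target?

For M/M/1: W = 1/(μ-λ)
Need W ≤ 0.28, so 1/(μ-λ) ≤ 0.28
μ - λ ≥ 1/0.28 = 3.5714
μ ≥ 8.8 + 3.5714 = 12.3714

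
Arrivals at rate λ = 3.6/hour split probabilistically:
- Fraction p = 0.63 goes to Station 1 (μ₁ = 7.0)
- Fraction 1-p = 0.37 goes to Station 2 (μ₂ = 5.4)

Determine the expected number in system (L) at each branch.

Effective rates: λ₁ = 3.6×0.63 = 2.268, λ₂ = 3.6×0.37 = 1.332
Station 1: ρ₁ = 2.268/7.0 = 0.3240, L₁ = ρ₁/(1-ρ₁) = 0.3240/(1-0.3240) = 0.4793
Station 2: ρ₂ = 1.332/5.4 = 0.24667, L₂ = ρ₂/(1-ρ₂) = 0.24667/(1-0.24667) = 0.3274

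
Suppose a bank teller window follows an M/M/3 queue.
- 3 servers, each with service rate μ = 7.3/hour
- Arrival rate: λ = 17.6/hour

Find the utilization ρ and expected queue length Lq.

Traffic intensity: ρ = λ/(cμ) = 17.6/(3×7.3) = 0.8037
Since ρ = 0.8037 < 1, system is stable.
Offered load a = λ/μ = cρ = 17.6/7.3 = 2.4110
P₀ = [ Σₙ₌₀^2 aⁿ/n! + a^3/(3!(1-ρ)) ]⁻¹
Σ = a^0/0! + a^1/1! + a^2/2! = 1.00000 + 2.41096 + 2.90636 = 6.3173
a^3/(3!(1-ρ)) = 14.0142/(6 × 0.196347) = 11.8958
P₀ = 1/(6.3173 + 11.8958) = 0.05491
Lq = P₀·a^3·ρ / (3!(1-ρ)²) = 0.054905 × 14.0142 × 0.80365 / (6 × 0.038552) = 2.6733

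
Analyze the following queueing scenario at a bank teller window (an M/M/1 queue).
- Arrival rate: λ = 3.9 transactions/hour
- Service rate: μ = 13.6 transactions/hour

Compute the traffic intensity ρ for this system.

Server utilization: ρ = λ/μ
ρ = 3.9/13.6 = 0.2868
The server is busy 28.68% of the time.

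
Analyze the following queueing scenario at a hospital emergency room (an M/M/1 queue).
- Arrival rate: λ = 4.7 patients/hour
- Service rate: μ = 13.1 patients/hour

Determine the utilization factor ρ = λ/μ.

Server utilization: ρ = λ/μ
ρ = 4.7/13.1 = 0.3588
The server is busy 35.88% of the time.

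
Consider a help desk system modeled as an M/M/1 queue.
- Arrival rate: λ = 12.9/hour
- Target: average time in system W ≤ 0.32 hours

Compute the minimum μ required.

For M/M/1: W = 1/(μ-λ)
Need W ≤ 0.32, so 1/(μ-λ) ≤ 0.32
μ - λ ≥ 1/0.32 = 3.1250
μ ≥ 12.9 + 3.1250 = 16.0250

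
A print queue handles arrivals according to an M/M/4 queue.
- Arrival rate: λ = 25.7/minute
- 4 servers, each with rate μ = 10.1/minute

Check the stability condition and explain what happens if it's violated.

Stability requires ρ = λ/(cμ) < 1
ρ = 25.7/(4 × 10.1) = 25.7/40.40 = 0.6361
Since 0.6361 < 1, the system is STABLE.
The servers are busy 63.61% of the time.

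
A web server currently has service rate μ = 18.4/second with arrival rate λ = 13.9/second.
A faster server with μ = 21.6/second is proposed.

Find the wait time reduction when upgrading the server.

System 1: ρ₁ = 13.9/18.4 = 0.7554, W₁ = 1/(18.4-13.9) = 0.22222
System 2: ρ₂ = 13.9/21.6 = 0.6435, W₂ = 1/(21.6-13.9) = 0.12987
Improvement: (W₁-W₂)/W₁ = (0.22222-0.12987)/0.22222 = 41.56%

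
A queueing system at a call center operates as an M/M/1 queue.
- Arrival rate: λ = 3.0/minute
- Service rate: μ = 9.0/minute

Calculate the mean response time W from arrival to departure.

First, compute utilization: ρ = λ/μ = 3.0/9.0 = 0.3333
For M/M/1: W = 1/(μ-λ)
W = 1/(9.0-3.0) = 1/6.00
W = 0.1667 minutes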